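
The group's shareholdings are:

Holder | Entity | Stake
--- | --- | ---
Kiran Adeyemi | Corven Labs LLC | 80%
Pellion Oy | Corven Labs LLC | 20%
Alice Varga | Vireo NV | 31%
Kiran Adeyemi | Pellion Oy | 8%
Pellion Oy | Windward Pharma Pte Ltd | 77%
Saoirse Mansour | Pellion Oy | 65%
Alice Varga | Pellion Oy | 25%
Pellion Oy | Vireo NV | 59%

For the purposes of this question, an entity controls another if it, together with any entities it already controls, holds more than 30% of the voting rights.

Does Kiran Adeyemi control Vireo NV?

No

Kiran holds 80% of Corven, so Kiran controls Corven.
Neither Kiran nor any entity Kiran controls holds any voting interest in Vireo.
So Kiran does not control Vireo.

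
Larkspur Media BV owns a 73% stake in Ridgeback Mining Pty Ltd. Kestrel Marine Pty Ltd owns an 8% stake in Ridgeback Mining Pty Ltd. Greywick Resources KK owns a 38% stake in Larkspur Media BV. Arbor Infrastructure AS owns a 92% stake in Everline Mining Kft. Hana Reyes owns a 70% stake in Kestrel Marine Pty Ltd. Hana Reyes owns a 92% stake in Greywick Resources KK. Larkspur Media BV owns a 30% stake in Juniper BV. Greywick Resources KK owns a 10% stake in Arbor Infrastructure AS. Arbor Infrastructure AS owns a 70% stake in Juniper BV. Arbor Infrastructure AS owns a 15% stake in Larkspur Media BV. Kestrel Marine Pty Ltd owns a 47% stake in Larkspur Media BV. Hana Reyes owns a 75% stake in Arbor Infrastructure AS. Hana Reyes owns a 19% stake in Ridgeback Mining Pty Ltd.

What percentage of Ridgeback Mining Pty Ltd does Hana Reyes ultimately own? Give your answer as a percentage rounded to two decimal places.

83.36%

Hana reaches Ridgeback along 6 paths.
Via Kestrel: 70% × 8% = 5.6%.
Direct stake: 19% = 19%.
Via Greywick → Arbor → Larkspur: 92% × 10% × 15% × 73% = 1.0074%.
Via Arbor → Larkspur: 75% × 15% × 73% = 8.2125%.
Via Kestrel → Larkspur: 70% × 47% × 73% = 24.017%.
Via Greywick → Larkspur: 92% × 38% × 73% = 25.5208%.
Total: 5.6% + 19% + 1.0074% + 8.2125% + 24.017% + 25.5208% = 83.3577%.
Rounded: 83.36%.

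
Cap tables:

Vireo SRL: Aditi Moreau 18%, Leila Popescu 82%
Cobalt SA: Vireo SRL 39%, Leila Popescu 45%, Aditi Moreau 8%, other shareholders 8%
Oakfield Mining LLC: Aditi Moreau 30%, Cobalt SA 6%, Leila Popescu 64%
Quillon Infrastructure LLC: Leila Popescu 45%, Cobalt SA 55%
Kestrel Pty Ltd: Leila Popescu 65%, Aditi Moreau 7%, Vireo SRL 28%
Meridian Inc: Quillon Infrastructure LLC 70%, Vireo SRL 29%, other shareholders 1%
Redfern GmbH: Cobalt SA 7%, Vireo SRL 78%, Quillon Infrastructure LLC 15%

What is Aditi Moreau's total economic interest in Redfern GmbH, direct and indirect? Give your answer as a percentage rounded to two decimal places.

16.33%

Aditi reaches Redfern along 5 paths.
Via Vireo → Cobalt: 18% × 39% × 7% = 0.4914%.
Via Cobalt: 8% × 7% = 0.56%.
Via Vireo: 18% × 78% = 14.04%.
Via Vireo → Cobalt → Quillon: 18% × 39% × 55% × 15% = 0.57915%.
Via Cobalt → Quillon: 8% × 55% × 15% = 0.66%.
Total: 0.4914% + 0.56% + 14.04% + 0.57915% + 0.66% = 16.33055%.
Rounded: 16.33%.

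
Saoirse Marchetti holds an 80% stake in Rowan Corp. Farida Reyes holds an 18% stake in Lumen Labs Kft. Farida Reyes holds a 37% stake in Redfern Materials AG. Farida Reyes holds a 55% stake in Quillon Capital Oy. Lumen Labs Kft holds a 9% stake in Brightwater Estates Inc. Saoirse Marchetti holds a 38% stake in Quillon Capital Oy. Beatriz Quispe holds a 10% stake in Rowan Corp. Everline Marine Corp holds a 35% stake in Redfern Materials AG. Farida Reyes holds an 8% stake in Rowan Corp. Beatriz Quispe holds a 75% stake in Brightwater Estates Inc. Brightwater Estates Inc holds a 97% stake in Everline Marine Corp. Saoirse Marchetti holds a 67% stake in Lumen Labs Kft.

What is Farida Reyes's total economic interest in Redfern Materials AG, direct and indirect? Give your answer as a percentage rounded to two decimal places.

37.55%

Farida reaches Redfern along 2 paths.
Direct stake: 37% = 37%.
Via Lumen → Brightwater → Everline: 18% × 9% × 97% × 35% = 0.54999%.
Total: 37% + 0.54999% = 37.54999%.
Rounded: 37.55%.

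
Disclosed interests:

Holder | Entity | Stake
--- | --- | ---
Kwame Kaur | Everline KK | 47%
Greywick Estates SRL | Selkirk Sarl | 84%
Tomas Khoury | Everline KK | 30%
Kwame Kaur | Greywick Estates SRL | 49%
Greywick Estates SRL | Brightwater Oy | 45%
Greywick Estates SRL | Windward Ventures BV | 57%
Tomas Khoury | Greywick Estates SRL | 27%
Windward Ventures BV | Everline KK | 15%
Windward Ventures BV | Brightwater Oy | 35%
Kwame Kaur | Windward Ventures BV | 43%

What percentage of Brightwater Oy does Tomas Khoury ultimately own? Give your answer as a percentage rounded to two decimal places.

Tomas reaches Brightwater along 2 paths.
Via Greywick → Windward: 27% × 57% × 35% = 5.3865%.
Via Greywick: 27% × 45% = 12.15%.
Total: 5.3865% + 12.15% = 17.5365%.
Rounded: 17.54%.

17.54%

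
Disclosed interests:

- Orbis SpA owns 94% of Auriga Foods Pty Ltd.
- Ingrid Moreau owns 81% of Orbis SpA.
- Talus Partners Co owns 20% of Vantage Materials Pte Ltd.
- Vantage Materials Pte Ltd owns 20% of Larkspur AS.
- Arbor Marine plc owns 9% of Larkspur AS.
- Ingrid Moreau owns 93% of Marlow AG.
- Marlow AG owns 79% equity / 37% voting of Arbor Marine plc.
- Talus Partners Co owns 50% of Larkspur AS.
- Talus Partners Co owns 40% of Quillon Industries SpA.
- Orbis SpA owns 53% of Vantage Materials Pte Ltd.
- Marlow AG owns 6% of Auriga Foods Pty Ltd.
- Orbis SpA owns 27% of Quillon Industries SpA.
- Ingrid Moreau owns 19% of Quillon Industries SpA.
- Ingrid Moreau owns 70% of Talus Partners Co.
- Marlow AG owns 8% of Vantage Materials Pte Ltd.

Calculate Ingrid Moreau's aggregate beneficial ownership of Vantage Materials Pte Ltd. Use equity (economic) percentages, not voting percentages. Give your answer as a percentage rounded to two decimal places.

64.37%

Ingrid reaches Vantage along 3 paths.
Via Orbis: 81% × 53% = 42.93%.
Via Talus: 70% × 20% = 14%.
Via Marlow: 93% × 8% = 7.44%.
Total: 42.93% + 14% + 7.44% = 64.37%.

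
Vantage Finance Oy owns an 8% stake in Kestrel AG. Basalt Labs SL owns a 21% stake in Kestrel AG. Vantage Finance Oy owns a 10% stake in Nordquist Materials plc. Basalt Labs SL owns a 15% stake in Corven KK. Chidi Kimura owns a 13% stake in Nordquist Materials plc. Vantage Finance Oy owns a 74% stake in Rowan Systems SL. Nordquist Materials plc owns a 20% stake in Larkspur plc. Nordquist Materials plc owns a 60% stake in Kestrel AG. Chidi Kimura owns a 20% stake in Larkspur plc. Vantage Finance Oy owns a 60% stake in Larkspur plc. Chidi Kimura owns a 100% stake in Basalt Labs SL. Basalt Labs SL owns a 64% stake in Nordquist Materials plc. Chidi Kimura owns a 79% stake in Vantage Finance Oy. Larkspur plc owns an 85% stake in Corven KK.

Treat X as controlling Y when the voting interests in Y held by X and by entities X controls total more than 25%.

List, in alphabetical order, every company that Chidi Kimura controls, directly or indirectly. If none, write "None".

Chidi holds 100% of Basalt, so Chidi controls Basalt.
Chidi holds 79% of Vantage, so Chidi controls Vantage.
Vantage and Basalt and Chidi together hold 10% + 64% + 13% = 87% of Nordquist, so Chidi controls Nordquist.
Nordquist and Chidi and Vantage together hold 20% + 20% + 60% = 100% of Larkspur, so Chidi controls Larkspur.
Basalt and Nordquist and Vantage together hold 21% + 60% + 8% = 89% of Kestrel, so Chidi controls Kestrel.
Larkspur and Basalt together hold 85% + 15% = 100% of Corven, so Chidi controls Corven.
Vantage holds 74% of Rowan, so Chidi controls Rowan.

Basalt Labs SL, Corven KK, Kestrel AG, Larkspur plc, Nordquist Materials plc, Rowan Systems SL, Vantage Finance Oy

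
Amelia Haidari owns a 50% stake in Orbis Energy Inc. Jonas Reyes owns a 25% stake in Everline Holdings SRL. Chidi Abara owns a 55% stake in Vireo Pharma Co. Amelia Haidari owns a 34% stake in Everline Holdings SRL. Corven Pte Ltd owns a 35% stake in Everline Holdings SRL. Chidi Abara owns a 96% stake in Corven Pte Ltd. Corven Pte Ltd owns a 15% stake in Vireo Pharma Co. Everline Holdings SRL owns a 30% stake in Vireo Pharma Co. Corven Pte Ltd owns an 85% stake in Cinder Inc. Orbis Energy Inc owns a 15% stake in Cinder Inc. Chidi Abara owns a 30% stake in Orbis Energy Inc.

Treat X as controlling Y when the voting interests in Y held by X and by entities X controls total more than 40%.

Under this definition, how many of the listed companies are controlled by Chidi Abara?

Chidi holds 96% of Corven, so Chidi controls Corven.
Corven holds 85% of Cinder, so Chidi controls Cinder.
Chidi and Corven together hold 55% + 15% = 70% of Vireo, so Chidi controls Vireo.
No other company's threshold is met.
Chidi controls 3 companies.

3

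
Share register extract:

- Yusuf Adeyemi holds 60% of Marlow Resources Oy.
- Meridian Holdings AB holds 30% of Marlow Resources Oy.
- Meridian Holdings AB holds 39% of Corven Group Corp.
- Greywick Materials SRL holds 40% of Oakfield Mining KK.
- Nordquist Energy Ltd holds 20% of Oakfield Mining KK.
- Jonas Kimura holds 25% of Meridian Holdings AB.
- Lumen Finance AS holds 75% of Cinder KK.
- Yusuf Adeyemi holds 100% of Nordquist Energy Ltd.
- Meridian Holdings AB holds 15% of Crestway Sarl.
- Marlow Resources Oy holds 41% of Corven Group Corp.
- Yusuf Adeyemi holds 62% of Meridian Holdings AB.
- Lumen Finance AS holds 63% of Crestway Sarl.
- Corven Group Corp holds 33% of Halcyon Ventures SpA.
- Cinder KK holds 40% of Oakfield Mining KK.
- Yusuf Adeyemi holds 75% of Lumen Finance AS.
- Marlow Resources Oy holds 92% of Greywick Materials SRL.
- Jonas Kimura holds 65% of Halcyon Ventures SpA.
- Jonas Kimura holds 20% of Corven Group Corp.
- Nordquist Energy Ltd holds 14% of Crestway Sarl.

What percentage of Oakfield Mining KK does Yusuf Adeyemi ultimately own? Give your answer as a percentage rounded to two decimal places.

Yusuf reaches Oakfield along 4 paths.
Via Nordquist: 100% × 20% = 20%.
Via Lumen → Cinder: 75% × 75% × 40% = 22.5%.
Via Meridian → Marlow → Greywick: 62% × 30% × 92% × 40% = 6.8448%.
Via Marlow → Greywick: 60% × 92% × 40% = 22.08%.
Total: 20% + 22.5% + 6.8448% + 22.08% = 71.4248%.
Rounded: 71.42%.

71.42%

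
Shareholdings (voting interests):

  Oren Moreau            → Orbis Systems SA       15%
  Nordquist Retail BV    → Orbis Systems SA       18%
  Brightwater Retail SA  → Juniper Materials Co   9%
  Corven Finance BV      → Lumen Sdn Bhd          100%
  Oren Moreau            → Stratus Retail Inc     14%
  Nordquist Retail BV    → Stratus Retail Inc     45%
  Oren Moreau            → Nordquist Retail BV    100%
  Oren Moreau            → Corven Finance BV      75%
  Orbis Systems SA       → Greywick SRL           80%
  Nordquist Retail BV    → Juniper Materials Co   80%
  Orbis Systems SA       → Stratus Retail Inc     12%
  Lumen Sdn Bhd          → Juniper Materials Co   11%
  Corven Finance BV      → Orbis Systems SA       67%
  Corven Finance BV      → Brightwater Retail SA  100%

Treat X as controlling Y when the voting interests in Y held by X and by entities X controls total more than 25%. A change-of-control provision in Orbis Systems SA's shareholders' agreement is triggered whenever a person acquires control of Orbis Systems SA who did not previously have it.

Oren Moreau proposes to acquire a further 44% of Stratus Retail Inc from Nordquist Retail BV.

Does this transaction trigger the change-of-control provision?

No

The purchase adds only to Oren's holdings (Nordquist's stake shrinks), so Oren is the only person who could newly come to control Orbis.
Oren holds 100% of Nordquist, so Oren controls Nordquist.
Oren holds 75% of Corven, so Oren controls Corven.
Oren and Nordquist and Corven together hold 15% + 18% + 67% = 100% of Orbis, so Oren controls Orbis.
So Oren already controls Orbis before the transaction.
After the purchase, Oren's direct stake in Stratus rises to 14% + 44% = 58%, and Nordquist's stake falls to 1%.
Oren controlled Orbis already, so this is not a new person acquiring control; every other person's position is unchanged or reduced.
No new person acquires control, so the clause is not triggered.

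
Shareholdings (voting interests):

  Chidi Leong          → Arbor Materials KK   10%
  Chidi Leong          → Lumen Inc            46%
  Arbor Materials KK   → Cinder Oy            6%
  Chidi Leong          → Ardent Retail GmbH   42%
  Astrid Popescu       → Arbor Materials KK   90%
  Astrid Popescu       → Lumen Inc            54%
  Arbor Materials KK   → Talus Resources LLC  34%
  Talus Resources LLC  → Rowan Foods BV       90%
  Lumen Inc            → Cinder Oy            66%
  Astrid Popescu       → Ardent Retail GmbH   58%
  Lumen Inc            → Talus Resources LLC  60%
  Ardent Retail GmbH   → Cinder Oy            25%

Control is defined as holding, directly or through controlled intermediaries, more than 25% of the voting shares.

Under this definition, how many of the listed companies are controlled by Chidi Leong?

5

Chidi holds 46% of Lumen, so Chidi controls Lumen.
Chidi holds 42% of Ardent, so Chidi controls Ardent.
Lumen and Ardent together hold 66% + 25% = 91% of Cinder, so Chidi controls Cinder.
Lumen holds 60% of Talus, so Chidi controls Talus.
Talus holds 90% of Rowan, so Chidi controls Rowan.
No other company's threshold is met.
Chidi controls 5 companies.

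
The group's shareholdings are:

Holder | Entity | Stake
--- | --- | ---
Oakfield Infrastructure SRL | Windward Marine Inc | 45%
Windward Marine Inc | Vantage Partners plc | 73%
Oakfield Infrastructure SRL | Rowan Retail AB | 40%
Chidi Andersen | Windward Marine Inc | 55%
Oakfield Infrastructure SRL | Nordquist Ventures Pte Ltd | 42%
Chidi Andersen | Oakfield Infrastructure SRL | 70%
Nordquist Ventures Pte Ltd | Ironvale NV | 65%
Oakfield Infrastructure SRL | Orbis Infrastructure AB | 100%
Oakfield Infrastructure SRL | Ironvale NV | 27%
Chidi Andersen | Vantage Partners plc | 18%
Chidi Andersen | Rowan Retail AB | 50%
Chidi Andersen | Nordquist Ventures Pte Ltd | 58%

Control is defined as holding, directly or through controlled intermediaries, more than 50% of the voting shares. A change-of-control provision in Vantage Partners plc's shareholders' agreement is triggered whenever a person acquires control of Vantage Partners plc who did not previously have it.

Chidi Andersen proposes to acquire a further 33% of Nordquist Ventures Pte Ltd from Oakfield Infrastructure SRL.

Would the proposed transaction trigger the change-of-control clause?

No

The purchase adds only to Chidi's holdings (Oakfield's stake shrinks), so Chidi is the only person who could newly come to control Vantage.
Chidi holds 70% of Oakfield, so Chidi controls Oakfield.
Chidi and Oakfield together hold 55% + 45% = 100% of Windward, so Chidi controls Windward.
Chidi and Windward together hold 18% + 73% = 91% of Vantage, so Chidi controls Vantage.
So Chidi already controls Vantage before the transaction.
After the purchase, Chidi's direct stake in Nordquist rises to 58% + 33% = 91%, and Oakfield's stake falls to 9%.
Chidi controlled Vantage already, so this is not a new person acquiring control; every other person's position is unchanged or reduced.
No new person acquires control, so the clause is not triggered.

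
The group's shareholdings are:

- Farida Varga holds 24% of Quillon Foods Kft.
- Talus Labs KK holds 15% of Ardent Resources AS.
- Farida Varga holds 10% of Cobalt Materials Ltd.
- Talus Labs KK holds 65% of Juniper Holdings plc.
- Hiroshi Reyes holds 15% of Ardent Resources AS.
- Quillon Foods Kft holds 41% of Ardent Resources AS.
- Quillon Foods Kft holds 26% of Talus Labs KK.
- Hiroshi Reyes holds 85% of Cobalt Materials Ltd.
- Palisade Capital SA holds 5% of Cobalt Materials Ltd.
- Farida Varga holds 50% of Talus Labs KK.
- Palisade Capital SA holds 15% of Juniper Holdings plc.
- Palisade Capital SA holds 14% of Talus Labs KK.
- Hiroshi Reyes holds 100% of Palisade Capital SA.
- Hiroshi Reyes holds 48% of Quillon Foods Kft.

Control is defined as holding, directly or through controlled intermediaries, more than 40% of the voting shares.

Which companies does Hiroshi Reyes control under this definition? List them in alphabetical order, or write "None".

Hiroshi holds 100% of Palisade, so Hiroshi controls Palisade.
Hiroshi holds 48% of Quillon, so Hiroshi controls Quillon.
Palisade and Hiroshi together hold 5% + 85% = 90% of Cobalt, so Hiroshi controls Cobalt.
Hiroshi and Quillon together hold 15% + 41% = 56% of Ardent, so Hiroshi controls Ardent.
No other company's threshold is met.

Ardent Resources AS, Cobalt Materials Ltd, Palisade Capital SA, Quillon Foods Kft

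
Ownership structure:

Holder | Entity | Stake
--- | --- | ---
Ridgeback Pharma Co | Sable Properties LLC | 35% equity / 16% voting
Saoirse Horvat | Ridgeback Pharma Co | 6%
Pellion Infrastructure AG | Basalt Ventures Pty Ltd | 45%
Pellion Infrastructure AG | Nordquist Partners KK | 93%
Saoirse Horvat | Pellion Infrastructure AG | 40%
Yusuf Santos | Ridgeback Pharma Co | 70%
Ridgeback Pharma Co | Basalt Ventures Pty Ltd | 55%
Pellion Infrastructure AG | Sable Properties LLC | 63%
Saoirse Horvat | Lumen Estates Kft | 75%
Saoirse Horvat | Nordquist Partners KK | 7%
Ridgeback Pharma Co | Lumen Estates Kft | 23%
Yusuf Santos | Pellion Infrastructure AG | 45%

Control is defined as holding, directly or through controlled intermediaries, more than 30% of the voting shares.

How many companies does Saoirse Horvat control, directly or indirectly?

5

Saoirse holds 40% of Pellion, so Saoirse controls Pellion.
Pellion and Saoirse together hold 93% + 7% = 100% of Nordquist, so Saoirse controls Nordquist.
Pellion holds 63% of Sable, so Saoirse controls Sable.
Saoirse holds 75% of Lumen, so Saoirse controls Lumen.
Pellion holds 45% of Basalt, so Saoirse controls Basalt.
No other company's threshold is met.
Saoirse controls 5 companies.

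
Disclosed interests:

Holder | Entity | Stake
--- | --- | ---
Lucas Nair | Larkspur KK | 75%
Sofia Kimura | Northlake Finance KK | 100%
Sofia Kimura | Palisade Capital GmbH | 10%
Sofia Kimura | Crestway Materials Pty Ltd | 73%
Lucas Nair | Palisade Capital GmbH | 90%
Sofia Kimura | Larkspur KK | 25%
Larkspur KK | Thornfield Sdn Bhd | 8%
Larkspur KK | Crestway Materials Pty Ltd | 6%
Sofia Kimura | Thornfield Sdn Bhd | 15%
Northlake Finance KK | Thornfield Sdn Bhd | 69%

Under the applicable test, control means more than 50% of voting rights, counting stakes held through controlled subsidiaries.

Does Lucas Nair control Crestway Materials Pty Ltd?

No

Lucas holds 90% of Palisade, so Lucas controls Palisade.
Lucas holds 75% of Larkspur, so Lucas controls Larkspur.
In Crestway, Lucas's side holds only 6%, not > 50%.
So Lucas does not control Crestway.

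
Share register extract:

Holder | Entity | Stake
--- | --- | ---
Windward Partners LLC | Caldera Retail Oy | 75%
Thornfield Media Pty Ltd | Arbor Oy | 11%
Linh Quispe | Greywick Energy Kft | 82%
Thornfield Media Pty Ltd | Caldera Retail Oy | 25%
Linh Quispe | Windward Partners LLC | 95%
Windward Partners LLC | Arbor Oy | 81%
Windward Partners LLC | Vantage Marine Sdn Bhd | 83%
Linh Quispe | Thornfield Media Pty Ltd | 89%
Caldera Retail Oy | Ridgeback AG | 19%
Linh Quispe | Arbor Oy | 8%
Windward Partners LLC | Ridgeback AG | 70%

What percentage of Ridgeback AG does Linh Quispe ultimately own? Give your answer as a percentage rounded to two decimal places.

Linh reaches Ridgeback along 3 paths.
Via Windward → Caldera: 95% × 75% × 19% = 13.5375%.
Via Thornfield → Caldera: 89% × 25% × 19% = 4.2275%.
Via Windward: 95% × 70% = 66.5%.
Total: 13.5375% + 4.2275% + 66.5% = 84.265%.
Rounded: 84.27%.

84.27%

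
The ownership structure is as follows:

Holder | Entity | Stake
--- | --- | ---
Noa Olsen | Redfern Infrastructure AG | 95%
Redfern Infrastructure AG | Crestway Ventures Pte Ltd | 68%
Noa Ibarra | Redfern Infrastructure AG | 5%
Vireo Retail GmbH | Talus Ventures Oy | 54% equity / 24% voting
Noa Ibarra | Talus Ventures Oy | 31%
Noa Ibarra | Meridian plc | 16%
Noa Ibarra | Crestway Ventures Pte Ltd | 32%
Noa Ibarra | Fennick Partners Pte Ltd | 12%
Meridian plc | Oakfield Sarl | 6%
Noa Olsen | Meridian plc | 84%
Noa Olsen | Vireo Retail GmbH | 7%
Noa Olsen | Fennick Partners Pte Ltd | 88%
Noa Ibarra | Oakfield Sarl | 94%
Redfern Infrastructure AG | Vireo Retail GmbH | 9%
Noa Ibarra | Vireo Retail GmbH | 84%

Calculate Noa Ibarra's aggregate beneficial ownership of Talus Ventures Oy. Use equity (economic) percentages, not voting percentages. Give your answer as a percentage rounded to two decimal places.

76.60%

Noa Ibarra reaches Talus along 3 paths.
Direct stake: 31% = 31%.
Via Vireo: 84% × 54% = 45.36%.
Via Redfern → Vireo: 5% × 9% × 54% = 0.243%.
Total: 31% + 45.36% + 0.243% = 76.603%.
Rounded: 76.60%.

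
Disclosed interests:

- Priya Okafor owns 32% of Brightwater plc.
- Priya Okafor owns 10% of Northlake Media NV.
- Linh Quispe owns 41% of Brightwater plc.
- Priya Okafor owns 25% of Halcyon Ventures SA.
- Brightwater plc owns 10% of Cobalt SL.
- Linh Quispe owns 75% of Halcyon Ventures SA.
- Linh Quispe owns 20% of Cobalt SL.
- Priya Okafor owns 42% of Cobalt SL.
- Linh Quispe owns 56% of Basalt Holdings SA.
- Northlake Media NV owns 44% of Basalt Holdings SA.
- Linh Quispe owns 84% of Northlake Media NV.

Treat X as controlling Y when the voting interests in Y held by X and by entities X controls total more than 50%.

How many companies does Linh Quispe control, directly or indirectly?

3

Linh holds 84% of Northlake, so Linh controls Northlake.
Linh and Northlake together hold 56% + 44% = 100% of Basalt, so Linh controls Basalt.
Linh holds 75% of Halcyon, so Linh controls Halcyon.
No other company's threshold is met.
Linh controls 3 companies.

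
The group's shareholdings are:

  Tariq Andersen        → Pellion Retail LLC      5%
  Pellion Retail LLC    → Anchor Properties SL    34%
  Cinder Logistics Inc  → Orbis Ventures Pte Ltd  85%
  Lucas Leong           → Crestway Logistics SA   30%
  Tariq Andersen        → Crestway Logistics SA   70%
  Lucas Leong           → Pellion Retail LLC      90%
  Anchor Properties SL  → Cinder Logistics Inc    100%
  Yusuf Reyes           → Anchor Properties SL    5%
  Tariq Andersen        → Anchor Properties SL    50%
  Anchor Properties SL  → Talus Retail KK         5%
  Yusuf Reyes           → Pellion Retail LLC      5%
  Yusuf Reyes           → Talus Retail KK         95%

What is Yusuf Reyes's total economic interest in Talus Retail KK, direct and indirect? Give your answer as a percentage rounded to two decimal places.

95.34%

Yusuf reaches Talus along 3 paths.
Direct stake: 95% = 95%.
Via Pellion → Anchor: 5% × 34% × 5% = 0.085%.
Via Anchor: 5% × 5% = 0.25%.
Total: 95% + 0.085% + 0.25% = 95.335%.
Rounded: 95.34%.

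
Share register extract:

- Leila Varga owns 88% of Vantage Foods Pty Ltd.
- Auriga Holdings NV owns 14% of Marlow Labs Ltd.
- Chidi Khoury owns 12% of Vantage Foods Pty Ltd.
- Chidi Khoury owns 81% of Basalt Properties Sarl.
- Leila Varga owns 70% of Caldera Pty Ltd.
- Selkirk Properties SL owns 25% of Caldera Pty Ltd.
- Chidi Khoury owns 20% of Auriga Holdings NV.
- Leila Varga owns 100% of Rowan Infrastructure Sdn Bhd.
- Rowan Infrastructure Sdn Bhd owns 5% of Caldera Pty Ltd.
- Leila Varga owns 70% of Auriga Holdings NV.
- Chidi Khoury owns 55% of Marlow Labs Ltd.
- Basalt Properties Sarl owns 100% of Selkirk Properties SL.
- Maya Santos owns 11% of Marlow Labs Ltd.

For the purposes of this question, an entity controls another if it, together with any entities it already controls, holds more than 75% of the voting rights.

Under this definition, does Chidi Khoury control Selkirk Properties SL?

Chidi holds 81% of Basalt, so Chidi controls Basalt.
Basalt holds 100% of Selkirk, so Chidi controls Selkirk.

Yes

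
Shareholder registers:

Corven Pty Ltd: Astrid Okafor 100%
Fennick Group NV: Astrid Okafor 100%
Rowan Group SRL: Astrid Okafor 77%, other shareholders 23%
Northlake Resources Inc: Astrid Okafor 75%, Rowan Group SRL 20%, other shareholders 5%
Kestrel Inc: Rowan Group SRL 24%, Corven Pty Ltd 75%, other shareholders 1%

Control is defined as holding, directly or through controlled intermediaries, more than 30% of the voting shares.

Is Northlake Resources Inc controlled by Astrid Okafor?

Yes

Astrid holds 77% of Rowan, so Astrid controls Rowan.
Astrid and Rowan together hold 75% + 20% = 95% of Northlake, so Astrid controls Northlake.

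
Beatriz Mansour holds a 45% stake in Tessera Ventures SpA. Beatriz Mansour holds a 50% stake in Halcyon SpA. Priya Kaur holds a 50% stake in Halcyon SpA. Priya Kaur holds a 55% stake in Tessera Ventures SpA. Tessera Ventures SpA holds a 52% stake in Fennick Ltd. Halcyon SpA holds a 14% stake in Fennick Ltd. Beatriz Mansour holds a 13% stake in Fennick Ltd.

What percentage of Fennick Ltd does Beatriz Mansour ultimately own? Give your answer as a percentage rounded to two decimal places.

43.40%

Beatriz reaches Fennick along 3 paths.
Via Halcyon: 50% × 14% = 7%.
Direct stake: 13% = 13%.
Via Tessera: 45% × 52% = 23.4%.
Total: 7% + 13% + 23.4% = 43.4%.
Rounded: 43.40%.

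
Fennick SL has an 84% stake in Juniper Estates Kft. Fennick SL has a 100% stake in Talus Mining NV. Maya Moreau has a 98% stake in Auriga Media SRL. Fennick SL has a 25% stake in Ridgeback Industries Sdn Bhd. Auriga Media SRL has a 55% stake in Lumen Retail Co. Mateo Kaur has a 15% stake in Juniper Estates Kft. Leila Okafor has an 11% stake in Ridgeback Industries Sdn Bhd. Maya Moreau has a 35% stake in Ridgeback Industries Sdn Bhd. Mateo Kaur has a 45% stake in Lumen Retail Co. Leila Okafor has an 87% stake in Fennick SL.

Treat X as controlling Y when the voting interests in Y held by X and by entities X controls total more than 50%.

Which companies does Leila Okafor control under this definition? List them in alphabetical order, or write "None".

Fennick SL, Juniper Estates Kft, Talus Mining NV

Leila holds 87% of Fennick, so Leila controls Fennick.
Fennick holds 100% of Talus, so Leila controls Talus.
Fennick holds 84% of Juniper, so Leila controls Juniper.
No other company's threshold is met.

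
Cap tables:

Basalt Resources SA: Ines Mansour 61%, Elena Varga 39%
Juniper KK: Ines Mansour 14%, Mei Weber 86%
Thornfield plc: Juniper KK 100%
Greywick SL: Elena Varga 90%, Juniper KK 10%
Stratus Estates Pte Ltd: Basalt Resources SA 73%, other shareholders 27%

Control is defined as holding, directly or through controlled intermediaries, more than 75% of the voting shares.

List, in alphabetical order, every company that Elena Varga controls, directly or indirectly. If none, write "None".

Greywick SL

Elena holds 90% of Greywick, so Elena controls Greywick.
No other company's threshold is met.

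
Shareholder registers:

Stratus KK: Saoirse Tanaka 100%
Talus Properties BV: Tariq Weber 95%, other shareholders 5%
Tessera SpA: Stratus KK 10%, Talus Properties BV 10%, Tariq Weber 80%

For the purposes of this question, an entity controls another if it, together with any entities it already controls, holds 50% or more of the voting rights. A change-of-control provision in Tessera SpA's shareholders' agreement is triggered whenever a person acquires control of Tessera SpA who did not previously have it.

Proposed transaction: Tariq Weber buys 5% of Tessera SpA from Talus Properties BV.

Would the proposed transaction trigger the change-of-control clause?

The purchase adds only to Tariq's holdings (Talus's stake shrinks), so Tariq is the only person who could newly come to control Tessera.
Tariq holds 95% of Talus, so Tariq controls Talus.
Talus and Tariq together hold 10% + 80% = 90% of Tessera, so Tariq controls Tessera.
So Tariq already controls Tessera before the transaction.
After the purchase, Tariq's direct stake in Tessera rises to 80% + 5% = 85%, and Talus's stake falls to 5%.
Tariq controlled Tessera already, so this is not a new person acquiring control; every other person's position is unchanged or reduced.
No new person acquires control, so the clause is not triggered.

No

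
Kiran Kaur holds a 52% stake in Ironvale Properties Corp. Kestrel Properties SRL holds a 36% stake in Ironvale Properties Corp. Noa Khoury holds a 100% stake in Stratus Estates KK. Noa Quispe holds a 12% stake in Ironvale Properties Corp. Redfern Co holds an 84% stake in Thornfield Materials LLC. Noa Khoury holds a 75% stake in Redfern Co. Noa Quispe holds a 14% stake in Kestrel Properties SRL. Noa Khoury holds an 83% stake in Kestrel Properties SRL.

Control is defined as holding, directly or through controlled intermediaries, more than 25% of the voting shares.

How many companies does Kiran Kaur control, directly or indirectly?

1

Kiran holds 52% of Ironvale, so Kiran controls Ironvale.
No other company's threshold is met.
Kiran controls 1 company.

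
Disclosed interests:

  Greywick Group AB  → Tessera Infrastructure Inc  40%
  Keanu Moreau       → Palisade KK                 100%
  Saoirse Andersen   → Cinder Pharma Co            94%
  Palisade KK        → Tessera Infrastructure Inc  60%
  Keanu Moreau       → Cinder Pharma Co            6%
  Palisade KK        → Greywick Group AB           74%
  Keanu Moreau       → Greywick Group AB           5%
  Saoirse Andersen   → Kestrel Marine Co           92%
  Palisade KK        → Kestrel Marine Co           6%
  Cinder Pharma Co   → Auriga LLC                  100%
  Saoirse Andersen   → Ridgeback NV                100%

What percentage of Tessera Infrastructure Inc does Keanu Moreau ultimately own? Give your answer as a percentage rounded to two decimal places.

Keanu reaches Tessera along 3 paths.
Via Palisade: 100% × 60% = 60%.
Via Greywick: 5% × 40% = 2%.
Via Palisade → Greywick: 100% × 74% × 40% = 29.6%.
Total: 60% + 2% + 29.6% = 91.6%.
Rounded: 91.60%.

91.60%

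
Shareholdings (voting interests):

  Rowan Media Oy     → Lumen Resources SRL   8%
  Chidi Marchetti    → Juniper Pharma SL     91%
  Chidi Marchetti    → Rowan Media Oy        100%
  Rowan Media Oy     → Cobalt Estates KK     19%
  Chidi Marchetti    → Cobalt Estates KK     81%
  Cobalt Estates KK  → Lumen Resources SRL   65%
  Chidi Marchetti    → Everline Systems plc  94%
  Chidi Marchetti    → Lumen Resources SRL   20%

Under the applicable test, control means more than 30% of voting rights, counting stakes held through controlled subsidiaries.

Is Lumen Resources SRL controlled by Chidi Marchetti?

Yes

Chidi holds 100% of Rowan, so Chidi controls Rowan.
Chidi and Rowan together hold 81% + 19% = 100% of Cobalt, so Chidi controls Cobalt.
Chidi and Cobalt and Rowan together hold 20% + 65% + 8% = 93% of Lumen, so Chidi controls Lumen.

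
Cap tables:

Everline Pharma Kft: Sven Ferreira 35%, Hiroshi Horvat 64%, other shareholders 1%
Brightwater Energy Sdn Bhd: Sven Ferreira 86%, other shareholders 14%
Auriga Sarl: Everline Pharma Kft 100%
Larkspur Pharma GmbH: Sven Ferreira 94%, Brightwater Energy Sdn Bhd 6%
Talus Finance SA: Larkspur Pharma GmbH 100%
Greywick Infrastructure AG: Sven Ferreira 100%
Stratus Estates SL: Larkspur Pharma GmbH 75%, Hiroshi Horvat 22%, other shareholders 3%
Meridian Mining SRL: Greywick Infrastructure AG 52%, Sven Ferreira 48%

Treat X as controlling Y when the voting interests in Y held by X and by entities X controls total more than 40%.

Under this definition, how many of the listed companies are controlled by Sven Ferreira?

Sven holds 86% of Brightwater, so Sven controls Brightwater.
Sven and Brightwater together hold 94% + 6% = 100% of Larkspur, so Sven controls Larkspur.
Larkspur holds 100% of Talus, so Sven controls Talus.
Sven holds 100% of Greywick, so Sven controls Greywick.
Larkspur holds 75% of Stratus, so Sven controls Stratus.
Greywick and Sven together hold 52% + 48% = 100% of Meridian, so Sven controls Meridian.
No other company's threshold is met.
Sven controls 6 companies.

6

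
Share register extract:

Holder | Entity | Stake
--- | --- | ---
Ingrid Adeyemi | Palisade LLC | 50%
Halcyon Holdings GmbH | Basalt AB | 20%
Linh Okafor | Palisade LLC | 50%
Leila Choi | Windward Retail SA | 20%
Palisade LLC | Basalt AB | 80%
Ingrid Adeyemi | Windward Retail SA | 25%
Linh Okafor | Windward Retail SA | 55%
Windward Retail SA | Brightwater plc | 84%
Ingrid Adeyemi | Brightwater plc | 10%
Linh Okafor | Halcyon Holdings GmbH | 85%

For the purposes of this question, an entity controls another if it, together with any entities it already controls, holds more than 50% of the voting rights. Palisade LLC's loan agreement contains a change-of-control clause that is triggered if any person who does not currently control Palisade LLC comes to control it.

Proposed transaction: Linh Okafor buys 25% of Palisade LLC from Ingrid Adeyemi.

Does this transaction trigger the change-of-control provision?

The purchase adds only to Linh's holdings (Ingrid's stake shrinks), so Linh is the only person who could newly come to control Palisade.
Linh holds 55% of Windward, so Linh controls Windward.
Linh holds 85% of Halcyon, so Linh controls Halcyon.
Windward holds 84% of Brightwater, so Linh controls Brightwater.
In Palisade, Linh's side holds only 50%, not > 50%.
So before the transaction, Linh does not control Palisade.
After the purchase, Linh's direct stake in Palisade rises to 50% + 25% = 75%, and Ingrid's stake falls to 25%.
Linh holds 75% of Palisade, so Linh controls Palisade.
Linh did not control Palisade before and does after, so the clause is triggered.

Yes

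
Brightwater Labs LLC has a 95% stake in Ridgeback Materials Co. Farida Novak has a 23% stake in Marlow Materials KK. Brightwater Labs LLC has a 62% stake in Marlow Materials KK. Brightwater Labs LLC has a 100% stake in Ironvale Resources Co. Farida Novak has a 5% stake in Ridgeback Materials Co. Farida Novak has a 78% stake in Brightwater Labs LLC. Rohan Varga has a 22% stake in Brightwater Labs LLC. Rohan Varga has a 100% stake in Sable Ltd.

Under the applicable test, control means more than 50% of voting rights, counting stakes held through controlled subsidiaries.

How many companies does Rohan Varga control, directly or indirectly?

Rohan holds 100% of Sable, so Rohan controls Sable.
No other company's threshold is met.
Rohan controls 1 company.

1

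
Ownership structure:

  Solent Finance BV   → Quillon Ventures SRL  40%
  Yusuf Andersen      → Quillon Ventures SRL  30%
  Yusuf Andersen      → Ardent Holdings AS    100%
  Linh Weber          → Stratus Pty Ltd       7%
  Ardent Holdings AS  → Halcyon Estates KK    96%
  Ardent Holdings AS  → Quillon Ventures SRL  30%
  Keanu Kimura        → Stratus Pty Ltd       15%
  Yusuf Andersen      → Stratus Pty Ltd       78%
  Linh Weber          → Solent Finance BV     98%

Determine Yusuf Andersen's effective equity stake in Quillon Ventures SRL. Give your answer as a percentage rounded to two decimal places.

Yusuf reaches Quillon along 2 paths.
Via Ardent: 100% × 30% = 30%.
Direct stake: 30% = 30%.
Total: 30% + 30% = 60%.
Rounded: 60.00%.

60.00%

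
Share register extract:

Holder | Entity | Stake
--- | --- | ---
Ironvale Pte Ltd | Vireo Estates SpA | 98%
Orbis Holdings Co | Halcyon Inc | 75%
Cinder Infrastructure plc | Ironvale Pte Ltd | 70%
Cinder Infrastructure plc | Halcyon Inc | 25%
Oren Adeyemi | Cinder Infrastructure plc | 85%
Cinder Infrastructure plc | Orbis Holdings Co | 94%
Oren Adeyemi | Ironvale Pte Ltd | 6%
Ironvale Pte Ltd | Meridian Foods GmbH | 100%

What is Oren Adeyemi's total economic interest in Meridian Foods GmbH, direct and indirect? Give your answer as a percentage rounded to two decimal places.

Oren reaches Meridian along 2 paths.
Via Ironvale: 6% × 100% = 6%.
Via Cinder → Ironvale: 85% × 70% × 100% = 59.5%.
Total: 6% + 59.5% = 65.5%.
Rounded: 65.50%.

65.50%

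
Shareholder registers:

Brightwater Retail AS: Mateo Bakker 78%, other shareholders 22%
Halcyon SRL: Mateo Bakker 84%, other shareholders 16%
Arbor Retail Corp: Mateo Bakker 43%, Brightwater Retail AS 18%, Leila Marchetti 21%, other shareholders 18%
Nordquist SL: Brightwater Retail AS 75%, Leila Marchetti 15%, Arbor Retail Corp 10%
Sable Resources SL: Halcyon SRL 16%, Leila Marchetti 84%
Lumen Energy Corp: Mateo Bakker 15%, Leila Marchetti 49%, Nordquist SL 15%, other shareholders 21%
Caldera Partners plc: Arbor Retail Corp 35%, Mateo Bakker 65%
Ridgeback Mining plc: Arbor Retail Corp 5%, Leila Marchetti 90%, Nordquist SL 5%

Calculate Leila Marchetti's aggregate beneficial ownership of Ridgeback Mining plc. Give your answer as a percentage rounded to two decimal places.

91.91%

Leila reaches Ridgeback along 4 paths.
Via Arbor: 21% × 5% = 1.05%.
Direct stake: 90% = 90%.
Via Nordquist: 15% × 5% = 0.75%.
Via Arbor → Nordquist: 21% × 10% × 5% = 0.105%.
Total: 1.05% + 90% + 0.75% + 0.105% = 91.905%.
Rounded: 91.91%.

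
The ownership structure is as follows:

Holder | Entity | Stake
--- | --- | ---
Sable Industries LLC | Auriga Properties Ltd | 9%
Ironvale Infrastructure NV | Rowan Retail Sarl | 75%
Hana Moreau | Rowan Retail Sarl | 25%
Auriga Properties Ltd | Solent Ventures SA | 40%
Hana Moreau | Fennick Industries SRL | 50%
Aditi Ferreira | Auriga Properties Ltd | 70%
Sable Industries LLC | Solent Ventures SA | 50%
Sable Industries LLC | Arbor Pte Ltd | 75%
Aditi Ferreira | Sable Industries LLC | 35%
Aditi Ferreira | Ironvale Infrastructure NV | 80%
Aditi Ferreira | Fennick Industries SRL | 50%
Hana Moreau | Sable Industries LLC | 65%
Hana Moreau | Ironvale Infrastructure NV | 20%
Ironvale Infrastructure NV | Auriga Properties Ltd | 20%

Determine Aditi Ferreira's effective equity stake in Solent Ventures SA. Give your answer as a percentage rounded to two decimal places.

Aditi reaches Solent along 4 paths.
Via Sable: 35% × 50% = 17.5%.
Via Ironvale → Auriga: 80% × 20% × 40% = 6.4%.
Via Sable → Auriga: 35% × 9% × 40% = 1.26%.
Via Auriga: 70% × 40% = 28%.
Total: 17.5% + 6.4% + 1.26% + 28% = 53.16%.

53.16%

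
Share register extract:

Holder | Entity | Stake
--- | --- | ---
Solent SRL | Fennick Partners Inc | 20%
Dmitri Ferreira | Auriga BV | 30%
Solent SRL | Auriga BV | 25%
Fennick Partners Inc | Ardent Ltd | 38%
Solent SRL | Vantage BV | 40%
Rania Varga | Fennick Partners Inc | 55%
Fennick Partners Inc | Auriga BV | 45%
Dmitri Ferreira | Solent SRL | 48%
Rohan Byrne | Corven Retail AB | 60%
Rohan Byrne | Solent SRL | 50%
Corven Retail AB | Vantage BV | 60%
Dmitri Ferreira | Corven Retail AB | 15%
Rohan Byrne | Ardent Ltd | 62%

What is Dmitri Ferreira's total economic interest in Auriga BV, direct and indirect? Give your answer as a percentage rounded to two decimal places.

Dmitri reaches Auriga along 3 paths.
Via Solent → Fennick: 48% × 20% × 45% = 4.32%.
Direct stake: 30% = 30%.
Via Solent: 48% × 25% = 12%.
Total: 4.32% + 30% + 12% = 46.32%.

46.32%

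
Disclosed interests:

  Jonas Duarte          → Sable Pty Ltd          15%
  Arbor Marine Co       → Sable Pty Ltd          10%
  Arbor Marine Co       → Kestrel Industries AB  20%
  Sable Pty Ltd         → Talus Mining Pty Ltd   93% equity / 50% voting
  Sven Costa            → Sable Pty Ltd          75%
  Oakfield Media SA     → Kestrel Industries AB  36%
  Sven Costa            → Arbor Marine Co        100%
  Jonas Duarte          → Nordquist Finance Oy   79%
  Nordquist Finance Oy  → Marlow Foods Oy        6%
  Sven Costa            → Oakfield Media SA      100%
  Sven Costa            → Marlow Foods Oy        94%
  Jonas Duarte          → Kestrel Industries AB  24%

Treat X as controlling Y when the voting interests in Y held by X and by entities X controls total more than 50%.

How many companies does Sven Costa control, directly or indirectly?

5

Sven holds 100% of Arbor, so Sven controls Arbor.
Arbor and Sven together hold 10% + 75% = 85% of Sable, so Sven controls Sable.
Sven holds 100% of Oakfield, so Sven controls Oakfield.
Sven holds 94% of Marlow, so Sven controls Marlow.
Oakfield and Arbor together hold 36% + 20% = 56% of Kestrel, so Sven controls Kestrel.
No other company's threshold is met.
Sven controls 5 companies.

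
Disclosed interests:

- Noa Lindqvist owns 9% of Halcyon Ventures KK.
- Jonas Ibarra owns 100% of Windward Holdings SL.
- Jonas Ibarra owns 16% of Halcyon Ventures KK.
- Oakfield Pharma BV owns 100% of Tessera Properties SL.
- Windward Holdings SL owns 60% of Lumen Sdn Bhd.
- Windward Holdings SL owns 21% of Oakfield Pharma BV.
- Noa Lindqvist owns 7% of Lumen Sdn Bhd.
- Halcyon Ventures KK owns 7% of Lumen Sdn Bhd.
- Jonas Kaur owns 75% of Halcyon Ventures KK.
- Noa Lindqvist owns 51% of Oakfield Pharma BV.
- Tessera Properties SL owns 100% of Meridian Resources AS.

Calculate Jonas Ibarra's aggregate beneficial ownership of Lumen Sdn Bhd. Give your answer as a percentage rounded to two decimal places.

Jonas Ibarra reaches Lumen along 2 paths.
Via Windward: 100% × 60% = 60%.
Via Halcyon: 16% × 7% = 1.12%.
Total: 60% + 1.12% = 61.12%.

61.12%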